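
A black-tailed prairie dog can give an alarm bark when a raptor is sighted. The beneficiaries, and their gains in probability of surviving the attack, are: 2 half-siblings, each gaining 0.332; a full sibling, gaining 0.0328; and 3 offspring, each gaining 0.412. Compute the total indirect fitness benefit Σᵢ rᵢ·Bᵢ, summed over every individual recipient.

0.8004

r to a half-sibling = 0.25 (half-sibs share one parent — one path of length 2: r = (1/2)^2 = 1/4).
r to a full sibling = 0.5 (full sibs share both parents — two paths of length 2: r = 2·(1/2)^2 = 1/2).
r to an offspring = 1/2 (one parent–offspring link: r = (1/2)^1 = 1/2).
Summing one r·B term per recipient: 2·0.25·0.332 + 1·0.5·0.0328 + 3·0.5·0.412 = 0.8004.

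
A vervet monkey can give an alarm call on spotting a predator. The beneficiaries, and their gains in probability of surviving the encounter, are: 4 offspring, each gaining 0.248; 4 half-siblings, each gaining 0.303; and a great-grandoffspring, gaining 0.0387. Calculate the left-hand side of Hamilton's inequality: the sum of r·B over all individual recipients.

r to an offspring = 1/2 (one parent–offspring link: r = (1/2)^1 = 1/2).
r to a half-sibling = 0.25 (half-sibs share one parent — one path of length 2: r = (1/2)^2 = 1/4).
r to a great-grandoffspring = 0.125 (three parent–offspring links: r = (1/2)^3 = 1/8).
Summing one r·B term per recipient: 4·0.5·0.248 + 4·0.25·0.303 + 1·0.125·0.0387 = 0.8038375.

0.8038375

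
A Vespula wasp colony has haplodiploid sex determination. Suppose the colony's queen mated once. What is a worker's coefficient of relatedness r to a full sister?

0.75

Haplodiploid full sisters inherit their father's entire haploid genome identically (contributing 1/2) and on average half of their mother's contribution (1/2 · 1/2 = 1/4); r = 1/2 + 1/4 = 3/4.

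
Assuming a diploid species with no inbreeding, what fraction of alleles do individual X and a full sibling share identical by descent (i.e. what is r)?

0.5

Each parent–offspring link contributes a factor of 1/2, and independent paths through distinct common ancestors add.
Full sibs share both parents — two paths of length 2: r = 2·(1/2)^2 = 1/2.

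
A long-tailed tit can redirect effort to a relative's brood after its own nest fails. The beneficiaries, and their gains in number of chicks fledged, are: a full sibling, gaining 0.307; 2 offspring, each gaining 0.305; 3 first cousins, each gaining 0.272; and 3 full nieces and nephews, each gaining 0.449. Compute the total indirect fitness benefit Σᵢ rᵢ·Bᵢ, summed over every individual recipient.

r to a full sibling = 0.5 (full sibs share both parents — two paths of length 2: r = 2·(1/2)^2 = 1/2).
r to an offspring = 1/2 (one parent–offspring link: r = (1/2)^1 = 1/2).
r to a first cousin = 1/8 (first cousins share one grandparent pair — two paths of length 4: r = 2·(1/2)^4 = 1/8).
r to a full niece or nephew = 1/4 (full aunt/uncle↔niece/nephew: two paths of length 3 through the shared grandparent pair: r = 2·(1/2)^3 = 1/4).
Summing one r·B term per recipient: 1·0.5·0.307 + 2·0.5·0.305 + 3·0.125·0.272 + 3·0.25·0.449 = 0.89725.

0.89725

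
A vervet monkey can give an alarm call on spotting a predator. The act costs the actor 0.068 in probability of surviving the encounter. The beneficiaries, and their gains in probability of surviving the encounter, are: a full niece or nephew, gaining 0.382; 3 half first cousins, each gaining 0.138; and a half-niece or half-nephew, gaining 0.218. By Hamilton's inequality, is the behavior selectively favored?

Yes

Hamilton's rule: the trait is favored when the sum of r·B over every recipient exceeds the actor's cost C.
r to a full niece or nephew = 1/4 (full aunt/uncle↔niece/nephew: two paths of length 3 through the shared grandparent pair: r = 2·(1/2)^3 = 1/4).
r to a half first cousin = 1/16 (half first cousins share one grandparent — one path of length 4: r = (1/2)^4 = 1/16).
r to a half-niece or half-nephew = 0.125 (half-aunt/uncle↔niece/nephew: one path of length 3: r = (1/2)^3 = 1/8).
Summing one r·B term per recipient: 1·0.25·0.382 + 3·0.0625·0.138 + 1·0.125·0.218 = 0.148625.
0.148625 > 0.068: the indirect benefit exceeds the cost.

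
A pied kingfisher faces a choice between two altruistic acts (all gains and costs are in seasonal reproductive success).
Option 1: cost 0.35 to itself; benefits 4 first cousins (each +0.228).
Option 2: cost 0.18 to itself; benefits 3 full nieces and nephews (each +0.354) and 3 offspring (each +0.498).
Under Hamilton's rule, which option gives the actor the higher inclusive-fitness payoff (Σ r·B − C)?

Option 1: r to a first cousin = 0.125.
Option 1: Σ r·B − C = (4·0.125·0.228) − 0.35 = -0.236.
Option 2: r to a full niece or nephew = 0.25.
Option 2: r to an offspring = 0.5.
Option 2: Σ r·B − C = (3·0.25·0.354 + 3·0.5·0.498) − 0.18 = 0.8325.
Option 2 has the higher net inclusive-fitness payoff.

Option 2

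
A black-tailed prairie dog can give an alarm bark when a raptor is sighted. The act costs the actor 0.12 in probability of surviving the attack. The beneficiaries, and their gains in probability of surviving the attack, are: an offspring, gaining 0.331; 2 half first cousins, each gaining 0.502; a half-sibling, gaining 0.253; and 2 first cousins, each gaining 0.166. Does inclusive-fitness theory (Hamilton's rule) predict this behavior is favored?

Yes

Hamilton's rule: the trait is favored when the sum of r·B over every recipient exceeds the actor's cost C.
r to an offspring = 1/2 (one parent–offspring link: r = (1/2)^1 = 1/2).
r to a half first cousin = 1/16 (half first cousins share one grandparent — one path of length 4: r = (1/2)^4 = 1/16).
r to a half-sibling = 1/4 (half-sibs share one parent — one path of length 2: r = (1/2)^2 = 1/4).
r to a first cousin = 1/8 (first cousins share one grandparent pair — two paths of length 4: r = 2·(1/2)^4 = 1/8).
Summing one r·B term per recipient: 1·0.5·0.331 + 2·0.0625·0.502 + 1·0.25·0.253 + 2·0.125·0.166 = 0.333.
0.333 > 0.12: the indirect benefit exceeds the cost.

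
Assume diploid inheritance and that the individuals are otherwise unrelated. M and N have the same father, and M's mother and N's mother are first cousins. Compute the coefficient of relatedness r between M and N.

With two independent routes of shared ancestry, r is the sum of the two contributions.
M and N are related in two ways: half-sibs through their shared father (r = 1/4) and second cousins through their mothers (r = 1/32).
r = 1/4 + 1/32 = 0.28125.

0.28125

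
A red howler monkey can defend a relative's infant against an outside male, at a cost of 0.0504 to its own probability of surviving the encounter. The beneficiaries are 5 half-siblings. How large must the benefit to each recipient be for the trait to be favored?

r to a half-sibling = 0.25 (half-sibs share one parent — one path of length 2: r = (1/2)^2 = 1/4).
Hamilton's rule with n recipients of equal r: n·r·B > C, so B > C/(n·r) = 0.0504/(5·0.25) = 0.0403.

0.0403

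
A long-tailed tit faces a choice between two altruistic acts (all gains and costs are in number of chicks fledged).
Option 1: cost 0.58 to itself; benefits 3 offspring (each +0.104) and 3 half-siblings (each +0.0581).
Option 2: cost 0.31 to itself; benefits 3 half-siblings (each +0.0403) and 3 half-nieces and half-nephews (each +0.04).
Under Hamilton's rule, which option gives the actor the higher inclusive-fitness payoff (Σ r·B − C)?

Option 1: r to an offspring = 0.5.
Option 1: r to a half-sibling = 0.25.
Option 1: Σ r·B − C = (3·0.5·0.104 + 3·0.25·0.0581) − 0.58 = -0.380425.
Option 2: r to a half-sibling = 0.25.
Option 2: r to a half-niece or half-nephew = 0.125.
Option 2: Σ r·B − C = (3·0.25·0.0403 + 3·0.125·0.04) − 0.31 = -0.264775.
Option 2 has the higher net inclusive-fitness payoff.

Option 2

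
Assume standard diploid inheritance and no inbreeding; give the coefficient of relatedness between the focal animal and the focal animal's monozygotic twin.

1

Each parent–offspring link contributes a factor of 1/2, and independent paths through distinct common ancestors add.
Monozygotic twins share every allele identical by descent: r = 1.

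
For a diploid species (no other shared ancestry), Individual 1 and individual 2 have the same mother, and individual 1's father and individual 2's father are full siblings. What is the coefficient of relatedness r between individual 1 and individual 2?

With two independent routes of shared ancestry, r is the sum of the two contributions.
Individual 1 and individual 2 are related in two ways: half-sibs through their shared mother (r = 1/4) and first cousins through their fathers (r = 1/8).
r = 1/4 + 1/8 = 0.375.

0.375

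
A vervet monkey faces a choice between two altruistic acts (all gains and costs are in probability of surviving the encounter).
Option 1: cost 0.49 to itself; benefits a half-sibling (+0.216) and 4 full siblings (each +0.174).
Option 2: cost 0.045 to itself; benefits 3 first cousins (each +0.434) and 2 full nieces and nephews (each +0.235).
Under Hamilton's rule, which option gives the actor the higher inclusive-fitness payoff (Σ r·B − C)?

Option 1: r to a half-sibling = 0.25.
Option 1: r to a full sibling = 0.5.
Option 1: Σ r·B − C = (1·0.25·0.216 + 4·0.5·0.174) − 0.49 = -0.088.
Option 2: r to a first cousin = 0.125.
Option 2: r to a full niece or nephew = 0.25.
Option 2: Σ r·B − C = (3·0.125·0.434 + 2·0.25·0.235) − 0.045 = 0.23525.
Option 2 has the higher net inclusive-fitness payoff.

Option 2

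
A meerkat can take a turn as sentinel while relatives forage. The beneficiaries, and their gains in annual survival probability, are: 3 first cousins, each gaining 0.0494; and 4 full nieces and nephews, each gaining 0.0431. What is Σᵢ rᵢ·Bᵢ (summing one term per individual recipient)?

r to a first cousin = 1/8 (first cousins share one grandparent pair — two paths of length 4: r = 2·(1/2)^4 = 1/8).
r to a full niece or nephew = 1/4 (full aunt/uncle↔niece/nephew: two paths of length 3 through the shared grandparent pair: r = 2·(1/2)^3 = 1/4).
Summing one r·B term per recipient: 3·0.125·0.0494 + 4·0.25·0.0431 = 0.061625.

0.061625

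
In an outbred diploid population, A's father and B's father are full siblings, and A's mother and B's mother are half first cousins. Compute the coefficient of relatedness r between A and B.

0.140625

Relatedness sums over independent paths through distinct common ancestors.
A and B are related in two ways: first cousins through their fathers (r = 1/8) and half second cousins through their mothers (r = 1/64).
r = 1/8 + 1/64 = 9/64 = 0.140625.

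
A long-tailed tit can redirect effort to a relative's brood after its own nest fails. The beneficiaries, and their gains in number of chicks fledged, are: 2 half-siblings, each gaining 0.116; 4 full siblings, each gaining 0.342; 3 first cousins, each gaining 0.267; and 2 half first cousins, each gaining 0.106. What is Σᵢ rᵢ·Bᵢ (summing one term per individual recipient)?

r to a half-sibling = 0.25 (half-sibs share one parent — one path of length 2: r = (1/2)^2 = 1/4).
r to a full sibling = 1/2 (full sibs share both parents — two paths of length 2: r = 2·(1/2)^2 = 1/2).
r to a first cousin = 0.125 (first cousins share one grandparent pair — two paths of length 4: r = 2·(1/2)^4 = 1/8).
r to a half first cousin = 1/16 (half first cousins share one grandparent — one path of length 4: r = (1/2)^4 = 1/16).
Summing one r·B term per recipient: 2·0.25·0.116 + 4·0.5·0.342 + 3·0.125·0.267 + 2·0.0625·0.106 = 0.855375.

0.855375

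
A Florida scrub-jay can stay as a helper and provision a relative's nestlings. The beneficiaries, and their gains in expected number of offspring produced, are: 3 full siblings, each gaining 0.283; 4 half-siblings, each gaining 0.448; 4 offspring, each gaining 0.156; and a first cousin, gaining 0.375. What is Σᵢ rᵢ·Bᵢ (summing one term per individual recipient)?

r to a full sibling = 1/2 (full sibs share both parents — two paths of length 2: r = 2·(1/2)^2 = 1/2).
r to a half-sibling = 0.25 (half-sibs share one parent — one path of length 2: r = (1/2)^2 = 1/4).
r to an offspring = 1/2 (one parent–offspring link: r = (1/2)^1 = 1/2).
r to a first cousin = 0.125 (first cousins share one grandparent pair — two paths of length 4: r = 2·(1/2)^4 = 1/8).
Summing one r·B term per recipient: 3·0.5·0.283 + 4·0.25·0.448 + 4·0.5·0.156 + 1·0.125·0.375 = 1.231375.

1.231375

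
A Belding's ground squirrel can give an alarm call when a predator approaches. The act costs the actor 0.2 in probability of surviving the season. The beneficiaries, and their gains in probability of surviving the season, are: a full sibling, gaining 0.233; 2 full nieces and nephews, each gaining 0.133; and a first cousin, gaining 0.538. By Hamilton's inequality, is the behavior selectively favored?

Hamilton's rule: the trait is favored when the sum of r·B over every recipient exceeds the actor's cost C.
r to a full sibling = 1/2 (full sibs share both parents — two paths of length 2: r = 2·(1/2)^2 = 1/2).
r to a full niece or nephew = 0.25 (full aunt/uncle↔niece/nephew: two paths of length 3 through the shared grandparent pair: r = 2·(1/2)^3 = 1/4).
r to a first cousin = 1/8 (first cousins share one grandparent pair — two paths of length 4: r = 2·(1/2)^4 = 1/8).
Summing one r·B term per recipient: 1·0.5·0.233 + 2·0.25·0.133 + 1·0.125·0.538 = 0.25025.
0.25025 > 0.2: the indirect benefit exceeds the cost.

Yes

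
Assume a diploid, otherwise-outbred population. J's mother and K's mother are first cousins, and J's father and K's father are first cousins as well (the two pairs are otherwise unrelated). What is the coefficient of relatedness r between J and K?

Independent pedigree routes through distinct common ancestors add.
J and K are related in two ways: second cousins through their mothers (r = 1/32) and second cousins through their fathers (r = 1/32).
r = 1/32 + 1/32 = 1/16 = 0.0625.

0.0625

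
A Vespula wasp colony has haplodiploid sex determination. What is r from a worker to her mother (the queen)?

One meiotic link between diploid queen and diploid daughter: r = 1/2.

0.5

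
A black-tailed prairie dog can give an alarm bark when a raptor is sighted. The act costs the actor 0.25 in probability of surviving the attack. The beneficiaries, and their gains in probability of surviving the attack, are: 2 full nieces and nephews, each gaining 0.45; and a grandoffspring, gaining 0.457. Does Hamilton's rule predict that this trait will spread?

Hamilton's rule: the trait is favored when the sum of r·B over every recipient exceeds the actor's cost C.
r to a full niece or nephew = 0.25 (full aunt/uncle↔niece/nephew: two paths of length 3 through the shared grandparent pair: r = 2·(1/2)^3 = 1/4).
r to a grandoffspring = 1/4 (two parent–offspring links: r = (1/2)^2 = 1/4).
Summing one r·B term per recipient: 2·0.25·0.45 + 1·0.25·0.457 = 0.33925.
0.33925 > 0.25: the indirect benefit exceeds the cost.

Yes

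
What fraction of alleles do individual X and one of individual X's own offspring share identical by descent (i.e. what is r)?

0.5

Each parent–offspring link contributes a factor of 1/2, and independent paths through distinct common ancestors add.
One parent–offspring link: r = (1/2)^1 = 1/2.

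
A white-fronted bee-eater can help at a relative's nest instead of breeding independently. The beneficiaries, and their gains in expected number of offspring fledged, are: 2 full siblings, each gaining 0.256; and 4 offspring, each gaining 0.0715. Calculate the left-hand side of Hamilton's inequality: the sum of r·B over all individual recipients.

0.399

r to a full sibling = 1/2 (full sibs share both parents — two paths of length 2: r = 2·(1/2)^2 = 1/2).
r to an offspring = 1/2 (one parent–offspring link: r = (1/2)^1 = 1/2).
Summing one r·B term per recipient: 2·0.5·0.256 + 4·0.5·0.0715 = 0.399.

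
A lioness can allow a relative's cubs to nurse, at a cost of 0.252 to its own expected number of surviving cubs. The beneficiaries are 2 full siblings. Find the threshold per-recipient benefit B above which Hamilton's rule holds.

0.252

r to a full sibling = 0.5 (full sibs share both parents — two paths of length 2: r = 2·(1/2)^2 = 1/2).
Hamilton's rule with n recipients of equal r: n·r·B > C, so B > C/(n·r) = 0.252/(2·0.5) = 0.252.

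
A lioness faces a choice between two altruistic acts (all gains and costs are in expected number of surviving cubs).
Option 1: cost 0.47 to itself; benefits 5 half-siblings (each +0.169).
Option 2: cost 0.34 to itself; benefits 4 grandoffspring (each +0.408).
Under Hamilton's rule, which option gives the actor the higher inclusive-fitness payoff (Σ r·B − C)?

Option 1: r to a half-sibling = 0.25.
Option 1: Σ r·B − C = (5·0.25·0.169) − 0.47 = -0.25875.
Option 2: r to a grandoffspring = 0.25.
Option 2: Σ r·B − C = (4·0.25·0.408) − 0.34 = 0.068.
Option 2 has the higher net inclusive-fitness payoff.

Option 2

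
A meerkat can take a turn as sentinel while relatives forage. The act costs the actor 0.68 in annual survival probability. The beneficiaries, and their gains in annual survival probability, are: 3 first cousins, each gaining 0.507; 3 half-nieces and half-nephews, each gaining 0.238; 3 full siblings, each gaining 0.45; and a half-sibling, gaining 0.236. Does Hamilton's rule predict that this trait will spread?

Yes

Hamilton's rule: the trait is favored when the sum of r·B over every recipient exceeds the actor's cost C.
r to a first cousin = 0.125 (first cousins share one grandparent pair — two paths of length 4: r = 2·(1/2)^4 = 1/8).
r to a half-niece or half-nephew = 0.125 (half-aunt/uncle↔niece/nephew: one path of length 3: r = (1/2)^3 = 1/8).
r to a full sibling = 0.5 (full sibs share both parents — two paths of length 2: r = 2·(1/2)^2 = 1/2).
r to a half-sibling = 0.25 (half-sibs share one parent — one path of length 2: r = (1/2)^2 = 1/4).
Summing one r·B term per recipient: 3·0.125·0.507 + 3·0.125·0.238 + 3·0.5·0.45 + 1·0.25·0.236 = 1.013375.
1.013375 > 0.68: the indirect benefit exceeds the cost.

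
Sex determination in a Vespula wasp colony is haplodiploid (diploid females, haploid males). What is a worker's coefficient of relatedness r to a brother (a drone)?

Her haploid brother carries none of their father's genes and a random half of their mother's genome; that half matches the maternal half of her own genome with probability 1/2: r = 1/2 · 1/2 = 1/4.

0.25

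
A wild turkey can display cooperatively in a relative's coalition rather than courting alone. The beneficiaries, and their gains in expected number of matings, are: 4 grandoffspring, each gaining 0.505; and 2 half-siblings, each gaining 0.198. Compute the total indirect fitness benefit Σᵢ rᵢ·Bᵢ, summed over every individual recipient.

0.604

r to a grandoffspring = 1/4 (two parent–offspring links: r = (1/2)^2 = 1/4).
r to a half-sibling = 1/4 (half-sibs share one parent — one path of length 2: r = (1/2)^2 = 1/4).
Summing one r·B term per recipient: 4·0.25·0.505 + 2·0.25·0.198 = 0.604.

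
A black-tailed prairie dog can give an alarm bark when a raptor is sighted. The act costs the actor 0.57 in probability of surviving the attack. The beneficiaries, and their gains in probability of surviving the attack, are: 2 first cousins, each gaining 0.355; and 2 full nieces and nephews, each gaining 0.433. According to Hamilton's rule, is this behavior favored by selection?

Hamilton's rule: the trait is favored when the sum of r·B over every recipient exceeds the actor's cost C.
r to a first cousin = 0.125 (first cousins share one grandparent pair — two paths of length 4: r = 2·(1/2)^4 = 1/8).
r to a full niece or nephew = 1/4 (full aunt/uncle↔niece/nephew: two paths of length 3 through the shared grandparent pair: r = 2·(1/2)^3 = 1/4).
Summing one r·B term per recipient: 2·0.125·0.355 + 2·0.25·0.433 = 0.30525.
0.30525 < 0.57: the indirect benefit is less than the cost.

No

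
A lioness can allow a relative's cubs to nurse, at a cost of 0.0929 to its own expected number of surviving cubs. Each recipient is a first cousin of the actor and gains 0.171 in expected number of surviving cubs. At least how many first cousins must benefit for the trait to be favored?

5

r to a first cousin = 1/8 (first cousins share one grandparent pair — two paths of length 4: r = 2·(1/2)^4 = 1/8).
Hamilton's rule: n·r·B > C  ⇒  n > C/(r·B) = 0.0929/(0.125·0.171) = 4.346.
The smallest integer exceeding 4.346 is 5.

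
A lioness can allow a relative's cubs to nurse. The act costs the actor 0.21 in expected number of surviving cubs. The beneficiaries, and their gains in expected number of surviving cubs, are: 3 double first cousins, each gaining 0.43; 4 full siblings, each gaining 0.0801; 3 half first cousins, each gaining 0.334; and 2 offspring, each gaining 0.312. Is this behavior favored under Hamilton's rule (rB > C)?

Hamilton's rule: the trait is favored when the sum of r·B over every recipient exceeds the actor's cost C.
r to a double first cousin = 1/4 (double first cousins share both grandparent pairs — four paths of length 4: r = 4·(1/2)^4 = 1/4).
r to a full sibling = 0.5 (full sibs share both parents — two paths of length 2: r = 2·(1/2)^2 = 1/2).
r to a half first cousin = 1/16 (half first cousins share one grandparent — one path of length 4: r = (1/2)^4 = 1/16).
r to an offspring = 1/2 (one parent–offspring link: r = (1/2)^1 = 1/2).
Summing one r·B term per recipient: 3·0.25·0.43 + 4·0.5·0.0801 + 3·0.0625·0.334 + 2·0.5·0.312 = 0.857325.
0.857325 > 0.21: the indirect benefit exceeds the cost.

Yes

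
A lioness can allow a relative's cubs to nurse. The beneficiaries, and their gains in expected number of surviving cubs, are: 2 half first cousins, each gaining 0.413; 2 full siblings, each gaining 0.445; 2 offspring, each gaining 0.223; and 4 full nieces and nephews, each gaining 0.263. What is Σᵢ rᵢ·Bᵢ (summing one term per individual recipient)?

r to a half first cousin = 0.0625 (half first cousins share one grandparent — one path of length 4: r = (1/2)^4 = 1/16).
r to a full sibling = 1/2 (full sibs share both parents — two paths of length 2: r = 2·(1/2)^2 = 1/2).
r to an offspring = 0.5 (one parent–offspring link: r = (1/2)^1 = 1/2).
r to a full niece or nephew = 1/4 (full aunt/uncle↔niece/nephew: two paths of length 3 through the shared grandparent pair: r = 2·(1/2)^3 = 1/4).
Summing one r·B term per recipient: 2·0.0625·0.413 + 2·0.5·0.445 + 2·0.5·0.223 + 4·0.25·0.263 = 0.982625.

0.982625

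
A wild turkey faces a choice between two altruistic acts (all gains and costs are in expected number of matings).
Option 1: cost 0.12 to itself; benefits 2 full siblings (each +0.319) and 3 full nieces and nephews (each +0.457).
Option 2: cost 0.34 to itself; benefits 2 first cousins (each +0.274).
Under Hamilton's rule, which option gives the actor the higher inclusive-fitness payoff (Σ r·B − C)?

Option 1: r to a full sibling = 0.5.
Option 1: r to a full niece or nephew = 0.25.
Option 1: Σ r·B − C = (2·0.5·0.319 + 3·0.25·0.457) − 0.12 = 0.54175.
Option 2: r to a first cousin = 0.125.
Option 2: Σ r·B − C = (2·0.125·0.274) − 0.34 = -0.2715.
Option 1 has the higher net inclusive-fitness payoff.

Option 1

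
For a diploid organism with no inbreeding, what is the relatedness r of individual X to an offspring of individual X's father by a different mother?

0.25

Each parent–offspring link contributes a factor of 1/2, and independent paths through distinct common ancestors add.
Half-sibs share one parent — one path of length 2: r = (1/2)^2 = 1/4.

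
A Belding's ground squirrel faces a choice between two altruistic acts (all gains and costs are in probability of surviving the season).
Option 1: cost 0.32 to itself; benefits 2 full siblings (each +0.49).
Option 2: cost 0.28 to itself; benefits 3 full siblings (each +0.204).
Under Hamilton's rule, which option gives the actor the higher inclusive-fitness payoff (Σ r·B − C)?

Option 1

Option 1: r to a full sibling = 0.5.
Option 1: Σ r·B − C = (2·0.5·0.49) − 0.32 = 0.17.
Option 2: r to a full sibling = 0.5.
Option 2: Σ r·B − C = (3·0.5·0.204) − 0.28 = 0.026.
Option 1 has the higher net inclusive-fitness payoff.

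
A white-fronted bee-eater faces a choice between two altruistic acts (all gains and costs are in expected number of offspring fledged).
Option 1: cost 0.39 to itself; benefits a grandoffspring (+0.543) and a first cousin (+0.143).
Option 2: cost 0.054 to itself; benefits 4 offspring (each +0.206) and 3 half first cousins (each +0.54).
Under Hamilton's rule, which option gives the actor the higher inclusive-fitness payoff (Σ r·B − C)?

Option 1: r to a grandoffspring = 0.25.
Option 1: r to a first cousin = 0.125.
Option 1: Σ r·B − C = (1·0.25·0.543 + 1·0.125·0.143) − 0.39 = -0.236375.
Option 2: r to an offspring = 0.5.
Option 2: r to a half first cousin = 0.0625.
Option 2: Σ r·B − C = (4·0.5·0.206 + 3·0.0625·0.54) − 0.054 = 0.45925.
Option 2 has the higher net inclusive-fitness payoff.

Option 2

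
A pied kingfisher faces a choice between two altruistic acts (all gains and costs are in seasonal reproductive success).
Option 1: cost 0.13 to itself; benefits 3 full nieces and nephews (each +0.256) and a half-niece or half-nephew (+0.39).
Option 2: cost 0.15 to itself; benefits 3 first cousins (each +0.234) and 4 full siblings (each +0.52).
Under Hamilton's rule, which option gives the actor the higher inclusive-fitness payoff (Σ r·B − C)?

Option 1: r to a full niece or nephew = 0.25.
Option 1: r to a half-niece or half-nephew = 0.125.
Option 1: Σ r·B − C = (3·0.25·0.256 + 1·0.125·0.39) − 0.13 = 0.11075.
Option 2: r to a first cousin = 0.125.
Option 2: r to a full sibling = 0.5.
Option 2: Σ r·B − C = (3·0.125·0.234 + 4·0.5·0.52) − 0.15 = 0.97775.
Option 2 has the higher net inclusive-fitness payoff.

Option 2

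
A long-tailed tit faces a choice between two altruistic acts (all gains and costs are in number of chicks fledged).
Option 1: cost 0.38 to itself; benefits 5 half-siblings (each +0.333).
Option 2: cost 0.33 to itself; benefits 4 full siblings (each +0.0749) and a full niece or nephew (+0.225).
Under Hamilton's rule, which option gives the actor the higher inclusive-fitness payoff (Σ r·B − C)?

Option 1: r to a half-sibling = 0.25.
Option 1: Σ r·B − C = (5·0.25·0.333) − 0.38 = 0.03625.
Option 2: r to a full sibling = 0.5.
Option 2: r to a full niece or nephew = 0.25.
Option 2: Σ r·B − C = (4·0.5·0.0749 + 1·0.25·0.225) − 0.33 = -0.12395.
Option 1 has the higher net inclusive-fitness payoff.

Option 1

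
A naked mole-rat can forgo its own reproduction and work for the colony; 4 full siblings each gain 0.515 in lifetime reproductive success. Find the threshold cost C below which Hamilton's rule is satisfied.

r to a full sibling = 1/2 (full sibs share both parents — two paths of length 2: r = 2·(1/2)^2 = 1/2).
Hamilton's rule: n·r·B > C, so the trait is favored while C < n·r·B = 4·0.5·0.515 = 1.03.

1.03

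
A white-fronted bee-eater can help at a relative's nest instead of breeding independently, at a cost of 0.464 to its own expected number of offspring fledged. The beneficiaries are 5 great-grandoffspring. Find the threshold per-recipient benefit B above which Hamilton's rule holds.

0.7424

r to a great-grandoffspring = 1/8 (three parent–offspring links: r = (1/2)^3 = 1/8).
Hamilton's rule with n recipients of equal r: n·r·B > C, so B > C/(n·r) = 0.464/(5·0.125) = 0.7424.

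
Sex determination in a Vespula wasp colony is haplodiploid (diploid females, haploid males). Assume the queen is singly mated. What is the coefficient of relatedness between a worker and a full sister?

Haplodiploid full sisters inherit their father's entire haploid genome identically (contributing 1/2) and on average half of their mother's contribution (1/2 · 1/2 = 1/4); r = 1/2 + 1/4 = 3/4.

0.75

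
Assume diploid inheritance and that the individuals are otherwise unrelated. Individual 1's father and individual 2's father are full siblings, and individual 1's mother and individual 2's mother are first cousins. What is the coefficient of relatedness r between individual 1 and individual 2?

With two independent routes of shared ancestry, r is the sum of the two contributions.
Individual 1 and individual 2 are related in two ways: first cousins through their fathers (r = 1/8) and second cousins through their mothers (r = 1/32).
r = 1/8 + 1/32 = 0.15625.

0.15625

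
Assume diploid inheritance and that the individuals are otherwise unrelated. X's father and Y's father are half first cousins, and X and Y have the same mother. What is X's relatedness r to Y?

0.265625

Relatedness sums over independent paths through distinct common ancestors.
X and Y are related in two ways: half second cousins through their fathers (r = 1/64) and half-sibs through their shared mother (r = 1/4).
r = 1/64 + 1/4 = 17/64 = 0.265625.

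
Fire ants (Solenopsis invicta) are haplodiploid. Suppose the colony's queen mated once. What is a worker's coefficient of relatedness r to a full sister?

0.75

Haplodiploid full sisters inherit their father's entire haploid genome identically (contributing 1/2) and on average half of their mother's contribution (1/2 · 1/2 = 1/4); r = 1/2 + 1/4 = 3/4.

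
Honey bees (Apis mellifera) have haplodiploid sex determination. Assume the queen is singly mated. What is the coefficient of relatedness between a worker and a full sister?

0.75

Haplodiploid full sisters inherit their father's entire haploid genome identically (contributing 1/2) and on average half of their mother's contribution (1/2 · 1/2 = 1/4); r = 1/2 + 1/4 = 3/4.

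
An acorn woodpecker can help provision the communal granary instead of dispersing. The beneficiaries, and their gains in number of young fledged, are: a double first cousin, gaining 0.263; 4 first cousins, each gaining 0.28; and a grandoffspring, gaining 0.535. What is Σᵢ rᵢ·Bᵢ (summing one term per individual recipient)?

0.3395

r to a double first cousin = 0.25 (double first cousins share both grandparent pairs — four paths of length 4: r = 4·(1/2)^4 = 1/4).
r to a first cousin = 0.125 (first cousins share one grandparent pair — two paths of length 4: r = 2·(1/2)^4 = 1/8).
r to a grandoffspring = 1/4 (two parent–offspring links: r = (1/2)^2 = 1/4).
Summing one r·B term per recipient: 1·0.25·0.263 + 4·0.125·0.28 + 1·0.25·0.535 = 0.3395.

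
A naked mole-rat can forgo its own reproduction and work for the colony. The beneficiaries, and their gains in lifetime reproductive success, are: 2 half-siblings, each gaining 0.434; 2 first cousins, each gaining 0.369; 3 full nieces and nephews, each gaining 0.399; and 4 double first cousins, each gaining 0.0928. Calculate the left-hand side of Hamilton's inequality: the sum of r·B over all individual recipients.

r to a half-sibling = 0.25 (half-sibs share one parent — one path of length 2: r = (1/2)^2 = 1/4).
r to a first cousin = 0.125 (first cousins share one grandparent pair — two paths of length 4: r = 2·(1/2)^4 = 1/8).
r to a full niece or nephew = 0.25 (full aunt/uncle↔niece/nephew: two paths of length 3 through the shared grandparent pair: r = 2·(1/2)^3 = 1/4).
r to a double first cousin = 0.25 (double first cousins share both grandparent pairs — four paths of length 4: r = 4·(1/2)^4 = 1/4).
Summing one r·B term per recipient: 2·0.25·0.434 + 2·0.125·0.369 + 3·0.25·0.399 + 4·0.25·0.0928 = 0.7013.

0.7013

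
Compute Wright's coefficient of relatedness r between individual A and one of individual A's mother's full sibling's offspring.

0.125

Each parent–offspring link contributes a factor of 1/2, and independent paths through distinct common ancestors add.
First cousins share one grandparent pair — two paths of length 4: r = 2·(1/2)^4 = 1/8.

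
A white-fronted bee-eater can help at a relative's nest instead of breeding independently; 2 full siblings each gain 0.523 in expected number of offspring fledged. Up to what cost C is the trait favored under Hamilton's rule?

0.523

r to a full sibling = 0.5 (full sibs share both parents — two paths of length 2: r = 2·(1/2)^2 = 1/2).
Hamilton's rule: n·r·B > C, so the trait is favored while C < n·r·B = 2·0.5·0.523 = 0.523.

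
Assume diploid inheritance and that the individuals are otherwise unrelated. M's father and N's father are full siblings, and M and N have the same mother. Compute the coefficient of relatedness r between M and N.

0.375

Independent pedigree routes through distinct common ancestors add.
M and N are related in two ways: first cousins through their fathers (r = 1/8) and half-sibs through their shared mother (r = 1/4).
r = 1/8 + 1/4 = 0.375.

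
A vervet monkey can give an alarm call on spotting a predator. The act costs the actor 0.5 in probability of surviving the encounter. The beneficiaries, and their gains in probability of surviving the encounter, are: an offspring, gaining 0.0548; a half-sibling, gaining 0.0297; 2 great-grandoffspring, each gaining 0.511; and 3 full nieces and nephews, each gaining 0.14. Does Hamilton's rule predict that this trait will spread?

No

Hamilton's rule: the trait is favored when the sum of r·B over every recipient exceeds the actor's cost C.
r to an offspring = 1/2 (one parent–offspring link: r = (1/2)^1 = 1/2).
r to a half-sibling = 0.25 (half-sibs share one parent — one path of length 2: r = (1/2)^2 = 1/4).
r to a great-grandoffspring = 1/8 (three parent–offspring links: r = (1/2)^3 = 1/8).
r to a full niece or nephew = 0.25 (full aunt/uncle↔niece/nephew: two paths of length 3 through the shared grandparent pair: r = 2·(1/2)^3 = 1/4).
Summing one r·B term per recipient: 1·0.5·0.0548 + 1·0.25·0.0297 + 2·0.125·0.511 + 3·0.25·0.14 = 0.267575.
0.267575 < 0.5: the indirect benefit is less than the cost.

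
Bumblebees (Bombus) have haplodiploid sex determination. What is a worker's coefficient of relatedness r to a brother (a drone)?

0.25

Her haploid brother carries none of their father's genes and a random half of their mother's genome; that half matches the maternal half of her own genome with probability 1/2: r = 1/2 · 1/2 = 1/4.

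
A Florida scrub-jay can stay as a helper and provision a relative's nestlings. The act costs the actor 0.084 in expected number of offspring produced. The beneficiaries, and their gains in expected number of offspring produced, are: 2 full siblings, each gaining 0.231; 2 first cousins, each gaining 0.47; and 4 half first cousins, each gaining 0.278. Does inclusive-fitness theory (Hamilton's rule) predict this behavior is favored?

Yes

Hamilton's rule: the trait is favored when the sum of r·B over every recipient exceeds the actor's cost C.
r to a full sibling = 0.5 (full sibs share both parents — two paths of length 2: r = 2·(1/2)^2 = 1/2).
r to a first cousin = 1/8 (first cousins share one grandparent pair — two paths of length 4: r = 2·(1/2)^4 = 1/8).
r to a half first cousin = 1/16 (half first cousins share one grandparent — one path of length 4: r = (1/2)^4 = 1/16).
Summing one r·B term per recipient: 2·0.5·0.231 + 2·0.125·0.47 + 4·0.0625·0.278 = 0.418.
0.418 > 0.084: the indirect benefit exceeds the cost.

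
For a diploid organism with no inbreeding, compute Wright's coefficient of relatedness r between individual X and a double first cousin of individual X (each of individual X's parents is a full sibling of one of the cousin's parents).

0.25

Each parent–offspring link contributes a factor of 1/2, and independent paths through distinct common ancestors add.
Double first cousins share both grandparent pairs — four paths of length 4: r = 4·(1/2)^4 = 1/4.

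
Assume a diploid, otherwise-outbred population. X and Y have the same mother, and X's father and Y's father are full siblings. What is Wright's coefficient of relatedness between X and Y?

0.375

With two independent routes of shared ancestry, r is the sum of the two contributions.
X and Y are related in two ways: half-sibs through their shared mother (r = 1/4) and first cousins through their fathers (r = 1/8).
r = 1/4 + 1/8 = 0.375.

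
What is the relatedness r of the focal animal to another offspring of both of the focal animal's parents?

Each parent–offspring link contributes a factor of 1/2, and independent paths through distinct common ancestors add.
Full sibs share both parents — two paths of length 2: r = 2·(1/2)^2 = 1/2.

0.5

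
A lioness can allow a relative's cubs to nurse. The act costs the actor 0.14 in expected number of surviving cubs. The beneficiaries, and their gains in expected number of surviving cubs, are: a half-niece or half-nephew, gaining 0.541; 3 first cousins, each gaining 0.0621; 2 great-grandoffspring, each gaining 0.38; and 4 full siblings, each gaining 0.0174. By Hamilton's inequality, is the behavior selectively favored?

Hamilton's rule: the trait is favored when the sum of r·B over every recipient exceeds the actor's cost C.
r to a half-niece or half-nephew = 0.125 (half-aunt/uncle↔niece/nephew: one path of length 3: r = (1/2)^3 = 1/8).
r to a first cousin = 0.125 (first cousins share one grandparent pair — two paths of length 4: r = 2·(1/2)^4 = 1/8).
r to a great-grandoffspring = 1/8 (three parent–offspring links: r = (1/2)^3 = 1/8).
r to a full sibling = 1/2 (full sibs share both parents — two paths of length 2: r = 2·(1/2)^2 = 1/2).
Summing one r·B term per recipient: 1·0.125·0.541 + 3·0.125·0.0621 + 2·0.125·0.38 + 4·0.5·0.0174 = 0.2207125.
0.2207125 > 0.14: the indirect benefit exceeds the cost.

Yes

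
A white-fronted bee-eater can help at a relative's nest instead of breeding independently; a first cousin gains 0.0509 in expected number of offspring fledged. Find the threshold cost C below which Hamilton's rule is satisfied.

0.0063625

r to a first cousin = 1/8 (first cousins share one grandparent pair — two paths of length 4: r = 2·(1/2)^4 = 1/8).
Hamilton's rule: n·r·B > C, so the trait is favored while C < n·r·B = 1·0.125·0.0509 = 0.0063625.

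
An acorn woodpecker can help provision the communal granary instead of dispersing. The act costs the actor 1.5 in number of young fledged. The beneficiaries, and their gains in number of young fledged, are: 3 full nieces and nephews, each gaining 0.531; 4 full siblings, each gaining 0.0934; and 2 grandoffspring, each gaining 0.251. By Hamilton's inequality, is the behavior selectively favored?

No

Hamilton's rule: the trait is favored when the sum of r·B over every recipient exceeds the actor's cost C.
r to a full niece or nephew = 1/4 (full aunt/uncle↔niece/nephew: two paths of length 3 through the shared grandparent pair: r = 2·(1/2)^3 = 1/4).
r to a full sibling = 1/2 (full sibs share both parents — two paths of length 2: r = 2·(1/2)^2 = 1/2).
r to a grandoffspring = 1/4 (two parent–offspring links: r = (1/2)^2 = 1/4).
Summing one r·B term per recipient: 3·0.25·0.531 + 4·0.5·0.0934 + 2·0.25·0.251 = 0.71055.
0.71055 < 1.5: the indirect benefit is less than the cost.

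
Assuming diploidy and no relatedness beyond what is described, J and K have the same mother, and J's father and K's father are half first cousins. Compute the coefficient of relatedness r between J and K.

Wright's path rule: contributions from independent ancestry routes add.
J and K are related in two ways: half-sibs through their shared mother (r = 1/4) and half second cousins through their fathers (r = 1/64).
r = 1/4 + 1/64 = 17/64 = 0.265625.

0.265625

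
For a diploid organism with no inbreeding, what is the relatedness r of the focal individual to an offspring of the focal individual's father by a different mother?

Each parent–offspring link contributes a factor of 1/2, and independent paths through distinct common ancestors add.
Half-sibs share one parent — one path of length 2: r = (1/2)^2 = 1/4.

0.25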